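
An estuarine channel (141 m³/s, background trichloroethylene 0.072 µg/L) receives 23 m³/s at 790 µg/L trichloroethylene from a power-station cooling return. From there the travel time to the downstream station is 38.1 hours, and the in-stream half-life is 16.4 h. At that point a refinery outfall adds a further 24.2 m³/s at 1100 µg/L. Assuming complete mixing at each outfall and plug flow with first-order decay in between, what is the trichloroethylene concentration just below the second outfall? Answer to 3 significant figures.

161 µg/L

After mixing, C = (141.0·0.07200 + 23.00·790.0) / 164.0 = 18180/164.0 = 110.9 µg/L; combined flow 164.0 m³/s.
Half-life 16.4 h → k = ln 2 / 16.4 = 0.04227 h⁻¹ = 1.014 d⁻¹.
Applying C = C₀e^(−kt): 110.9 × 0.1998 = 22.15 µg/L.
Second outfall: C = (164.0·22.15 + 24.20·1100)/188.2 = 160.7 µg/L.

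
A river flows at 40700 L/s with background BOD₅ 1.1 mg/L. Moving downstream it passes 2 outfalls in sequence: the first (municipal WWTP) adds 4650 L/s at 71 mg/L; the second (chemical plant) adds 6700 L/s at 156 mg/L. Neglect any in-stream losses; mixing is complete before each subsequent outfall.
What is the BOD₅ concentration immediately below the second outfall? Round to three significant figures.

27.3 mg/L

Below outfall 1: Q → 45350 L/s, C = (40700·1.100 + 4650·71.00)/45350 = 8.267 mg/L.
Below outfall 2: Q → 52050 L/s, C = (45350·8.267 + 6700·156.0)/52050 = 27.28 mg/L.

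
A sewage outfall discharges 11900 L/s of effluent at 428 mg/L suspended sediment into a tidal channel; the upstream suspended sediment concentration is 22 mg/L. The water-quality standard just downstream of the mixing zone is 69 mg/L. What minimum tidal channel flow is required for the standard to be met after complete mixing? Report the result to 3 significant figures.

Set C_mix = 69: (Q·22.00 + 11900·428.0) / (Q + 11900) = 69
→ Q = 11900·(428.0 − 69)/(69 − 22.00) = 90900 L/s.

90900 L/s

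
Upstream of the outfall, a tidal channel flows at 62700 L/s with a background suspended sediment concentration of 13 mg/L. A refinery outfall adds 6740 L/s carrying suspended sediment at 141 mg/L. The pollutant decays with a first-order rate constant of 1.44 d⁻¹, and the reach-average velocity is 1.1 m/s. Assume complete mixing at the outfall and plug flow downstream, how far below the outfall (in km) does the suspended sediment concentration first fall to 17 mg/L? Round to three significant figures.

Flow-weighted average: C = (62700·13.00 + 6740·141.0) / 69440 = 1765000/69440 = 25.42 mg/L.
Set 25.42·exp(−k·t) = 17 → t = ln(25.42/17)/k = 24150 s = 6.708 h.
Distance = v·t = 1.1·24150 = 26560 m = 26.56 km.

26.6 km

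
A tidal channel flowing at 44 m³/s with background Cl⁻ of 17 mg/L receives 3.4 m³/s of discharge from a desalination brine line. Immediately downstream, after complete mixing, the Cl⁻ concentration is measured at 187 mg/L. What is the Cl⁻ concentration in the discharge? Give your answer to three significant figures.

2390 mg/L

Mass balance: 44.00·17.00 + 3.400·Cₑ = 47.40·187.0
→ Cₑ = (47.40·187.0 − 44.00·17.00) / 3.400 = 2387 mg/L.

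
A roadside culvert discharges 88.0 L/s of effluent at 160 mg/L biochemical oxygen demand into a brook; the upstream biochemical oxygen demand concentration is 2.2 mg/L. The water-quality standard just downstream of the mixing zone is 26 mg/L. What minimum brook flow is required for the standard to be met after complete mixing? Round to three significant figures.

495 L/s

Set C_mix = 26: (Q·2.200 + 88.00·160.0) / (Q + 88.00) = 26
→ Q = 88.00·(160.0 − 26)/(26 − 2.200) = 495.5 L/s.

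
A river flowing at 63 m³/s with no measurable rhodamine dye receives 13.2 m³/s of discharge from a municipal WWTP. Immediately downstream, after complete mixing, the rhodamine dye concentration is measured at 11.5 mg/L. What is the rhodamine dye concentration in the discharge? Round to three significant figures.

66.4 mg/L

Mass balance: 63.00·0 + 13.20·Cₑ = 76.20·11.50
→ Cₑ = (76.20·11.50 − 63.00·0) / 13.20 = 66.39 mg/L.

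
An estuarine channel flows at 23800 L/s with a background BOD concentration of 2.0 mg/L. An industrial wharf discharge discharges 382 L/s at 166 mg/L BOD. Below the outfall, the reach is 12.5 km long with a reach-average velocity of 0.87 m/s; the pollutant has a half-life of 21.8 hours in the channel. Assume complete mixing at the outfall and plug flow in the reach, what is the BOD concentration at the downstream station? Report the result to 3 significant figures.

4.04 mg/L

Flow-weighted average: C = (23800·2.000 + 382.0·166.0) / 24180 = 111000/24180 = 4.591 mg/L.
Travel time t = 12.5·1000 / 0.87 = 14370 s = 3.991 h.
Half-life 21.8 h → k = ln 2 / 21.8 = 0.03180 h⁻¹ = 0.7631 d⁻¹.
First-order decay: C = 4.591·exp(−k·t) = 4.591·0.8808 = 4.044 mg/L.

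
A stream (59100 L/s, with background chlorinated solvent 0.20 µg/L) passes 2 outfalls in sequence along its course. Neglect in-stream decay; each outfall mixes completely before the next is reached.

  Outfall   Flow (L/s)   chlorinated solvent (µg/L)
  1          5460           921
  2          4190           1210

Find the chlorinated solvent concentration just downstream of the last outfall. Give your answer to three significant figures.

Outfall 1: combined Q = 64560 L/s; C = (59100·0.2000 + 5460·921.0)/64560 = 78.07 µg/L.
Outfall 2: combined Q = 68750 L/s; C = (64560·78.07 + 4190·1210)/68750 = 147.1 µg/L.

147 µg/L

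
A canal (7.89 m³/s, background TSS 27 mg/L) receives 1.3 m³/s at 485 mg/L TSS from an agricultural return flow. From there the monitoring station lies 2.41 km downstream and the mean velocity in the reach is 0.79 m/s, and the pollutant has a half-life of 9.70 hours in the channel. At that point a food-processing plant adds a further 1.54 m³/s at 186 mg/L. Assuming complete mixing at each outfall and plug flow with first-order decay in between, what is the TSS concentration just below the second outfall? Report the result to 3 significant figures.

101 mg/L

After mixing, C = (7.890·27.00 + 1.300·485.0) / 9.190 = 843.5/9.190 = 91.79 mg/L; combined flow 9.190 m³/s.
Travel time t = 2.41·1000 / 0.79 = 3051 s = 0.8474 h.
Half-life 9.70 h → k = ln 2 / 9.70 = 0.07146 h⁻¹ = 1.715 d⁻¹.
Decay over the reach: 91.79·exp(−kt) = 91.79·0.9412 = 86.39 mg/L.
Second outfall: C = (9.190·86.39 + 1.540·186.0)/10.73 = 100.7 mg/L.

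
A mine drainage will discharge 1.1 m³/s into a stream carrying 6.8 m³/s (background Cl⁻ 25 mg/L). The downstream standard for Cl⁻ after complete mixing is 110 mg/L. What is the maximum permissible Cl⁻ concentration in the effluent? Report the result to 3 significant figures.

At the limit, (Qr·Cr + Qe·Cₑ)/(Qr + Qe) = 110:
Cₑ = (7.900·110 − 6.800·25.00) / 1.100 = 635.5 mg/L.

635 mg/L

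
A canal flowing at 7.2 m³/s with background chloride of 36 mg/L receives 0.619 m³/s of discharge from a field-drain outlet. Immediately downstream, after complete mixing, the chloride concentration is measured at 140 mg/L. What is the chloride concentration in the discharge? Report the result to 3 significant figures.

Mass balance: 7.200·36.00 + 0.6190·Cₑ = 7.819·140.0
→ Cₑ = (7.819·140.0 − 7.200·36.00) / 0.6190 = 1350 mg/L.

1350 mg/L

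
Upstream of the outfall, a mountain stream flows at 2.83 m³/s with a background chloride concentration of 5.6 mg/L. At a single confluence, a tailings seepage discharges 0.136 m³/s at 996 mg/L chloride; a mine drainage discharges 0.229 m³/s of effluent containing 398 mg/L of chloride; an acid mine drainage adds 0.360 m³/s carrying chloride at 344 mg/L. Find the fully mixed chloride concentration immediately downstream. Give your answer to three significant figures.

103 mg/L

Conservation of mass: C = (2.830·5.600 + 0.1360·996.0 + 0.2290·398.0 + 0.3600·344.0) / 3.555 = 366.3/3.555 = 103.0 mg/L.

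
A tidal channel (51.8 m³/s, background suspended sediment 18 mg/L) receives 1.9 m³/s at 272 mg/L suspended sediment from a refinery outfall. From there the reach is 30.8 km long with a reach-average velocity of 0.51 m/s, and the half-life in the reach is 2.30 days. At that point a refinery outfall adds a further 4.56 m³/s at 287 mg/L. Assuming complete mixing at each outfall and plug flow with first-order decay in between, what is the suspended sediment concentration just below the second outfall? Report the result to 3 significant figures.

42.6 mg/L

After mixing, C = (51.80·18.00 + 1.900·272.0) / 53.70 = 1449/53.70 = 26.99 mg/L; combined flow 53.70 m³/s.
Travel time t = 30.8·1000 / 0.51 = 60390 s = 16.78 h.
Half-life 2.30 d → k = ln 2 / 2.30 = 0.3014 d⁻¹.
Applying C = C₀e^(−kt): 26.99 × 0.8101 = 21.86 mg/L.
Second outfall: C = (53.70·21.86 + 4.560·287.0)/58.26 = 42.61 mg/L.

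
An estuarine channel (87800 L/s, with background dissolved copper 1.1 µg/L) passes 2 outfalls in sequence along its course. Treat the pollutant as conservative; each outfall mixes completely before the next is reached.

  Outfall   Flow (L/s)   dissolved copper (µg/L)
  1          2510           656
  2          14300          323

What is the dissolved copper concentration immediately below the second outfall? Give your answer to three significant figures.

60.8 µg/L

Below outfall 1: Q → 90310 L/s, C = (87800·1.100 + 2510·656.0)/90310 = 19.30 µg/L.
Below outfall 2: Q → 104600 L/s, C = (90310·19.30 + 14300·323.0)/104600 = 60.82 µg/L.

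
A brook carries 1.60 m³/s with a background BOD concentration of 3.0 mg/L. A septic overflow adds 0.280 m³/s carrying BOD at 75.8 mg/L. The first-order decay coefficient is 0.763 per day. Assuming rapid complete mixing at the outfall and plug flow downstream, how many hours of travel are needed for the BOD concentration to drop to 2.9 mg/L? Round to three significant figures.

After mixing, C = (1.600·3.000 + 0.2800·75.80) / 1.880 = 26.02/1.880 = 13.84 mg/L.
13.84·exp(−k·t) = 2.9 → t = ln(13.84/2.9)/k = 177000 s = 49.16 h.

49.2 h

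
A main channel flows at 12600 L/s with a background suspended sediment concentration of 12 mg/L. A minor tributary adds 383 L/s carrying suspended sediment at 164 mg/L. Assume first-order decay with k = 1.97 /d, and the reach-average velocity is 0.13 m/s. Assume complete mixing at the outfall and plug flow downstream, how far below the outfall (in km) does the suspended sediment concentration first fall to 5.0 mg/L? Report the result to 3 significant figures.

6.80 km

Conservation of mass: C = (12600·12.00 + 383.0·164.0) / 12980 = 214000/12980 = 16.48 mg/L.
Set 16.48·exp(−k·t) = 5.0 → t = ln(16.48/5.0)/k = 52320 s = 14.53 h.
Distance = v·t = 0.13·52320 = 6802 m = 6.802 km.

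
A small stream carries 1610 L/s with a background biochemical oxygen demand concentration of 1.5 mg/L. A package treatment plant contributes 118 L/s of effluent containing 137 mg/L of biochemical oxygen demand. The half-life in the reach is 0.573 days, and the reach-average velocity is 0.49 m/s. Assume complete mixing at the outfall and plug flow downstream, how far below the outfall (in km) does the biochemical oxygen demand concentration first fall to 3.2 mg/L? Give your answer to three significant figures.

Mixed concentration C = ΣQC/ΣQ = (1610·1.500 + 118.0·137.0) / 1728 = 18580/1728 = 10.75 mg/L.
Half-life 0.573 d → k = ln 2 / 0.573 = 1.210 d⁻¹.
Set 10.75·exp(−k·t) = 3.2 → t = ln(10.75/3.2)/k = 86570 s = 24.05 h.
Distance = v·t = 0.49·86570 = 42420 m = 42.42 km.

42.4 km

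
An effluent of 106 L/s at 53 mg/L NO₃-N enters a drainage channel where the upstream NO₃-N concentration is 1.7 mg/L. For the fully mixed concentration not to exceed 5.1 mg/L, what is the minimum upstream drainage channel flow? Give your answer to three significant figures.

1490 L/s

Set C_mix = 5.1: (Q·1.700 + 106.0·53.00) / (Q + 106.0) = 5.1
→ Q = 106.0·(53.00 − 5.1)/(5.1 − 1.700) = 1493 L/s.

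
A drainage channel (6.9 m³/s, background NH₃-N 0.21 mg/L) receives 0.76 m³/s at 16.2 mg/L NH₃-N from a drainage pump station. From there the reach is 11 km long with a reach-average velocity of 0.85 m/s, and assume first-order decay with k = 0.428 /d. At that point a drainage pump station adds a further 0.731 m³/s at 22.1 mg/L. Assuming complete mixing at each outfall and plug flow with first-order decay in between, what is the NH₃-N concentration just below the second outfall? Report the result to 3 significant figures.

Mixed concentration C = ΣQC/ΣQ = (6.900·0.2100 + 0.7600·16.20) / 7.660 = 13.76/7.660 = 1.796 mg/L; combined flow 7.660 m³/s.
Travel time t = 11·1000 / 0.85 = 12940 s = 3.595 h.
First-order decay: C = 1.796·exp(−k·t) = 1.796·0.9379 = 1.685 mg/L.
Second outfall: C = (7.660·1.685 + 0.7310·22.10)/8.391 = 3.463 mg/L.

3.46 mg/L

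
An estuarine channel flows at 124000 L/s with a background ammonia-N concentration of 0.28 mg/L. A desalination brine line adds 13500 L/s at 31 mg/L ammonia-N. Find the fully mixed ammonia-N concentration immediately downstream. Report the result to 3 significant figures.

3.30 mg/L

Mixed concentration C = ΣQC/ΣQ = (124000·0.2800 + 13500·31.00) / 137500 = 453200/137500 = 3.296 mg/L.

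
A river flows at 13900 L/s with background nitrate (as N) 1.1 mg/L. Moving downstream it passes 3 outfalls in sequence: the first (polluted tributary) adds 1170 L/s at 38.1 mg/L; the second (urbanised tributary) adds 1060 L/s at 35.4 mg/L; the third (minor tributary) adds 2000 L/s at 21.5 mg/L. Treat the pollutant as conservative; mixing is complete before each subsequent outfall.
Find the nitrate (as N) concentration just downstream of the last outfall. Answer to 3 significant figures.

7.74 mg/L

Below outfall 1: Q → 15070 L/s, C = (13900·1.100 + 1170·38.10)/15070 = 3.973 mg/L.
Below outfall 2: Q → 16130 L/s, C = (15070·3.973 + 1060·35.40)/16130 = 6.038 mg/L.
Below outfall 3: Q → 18130 L/s, C = (16130·6.038 + 2000·21.50)/18130 = 7.744 mg/L.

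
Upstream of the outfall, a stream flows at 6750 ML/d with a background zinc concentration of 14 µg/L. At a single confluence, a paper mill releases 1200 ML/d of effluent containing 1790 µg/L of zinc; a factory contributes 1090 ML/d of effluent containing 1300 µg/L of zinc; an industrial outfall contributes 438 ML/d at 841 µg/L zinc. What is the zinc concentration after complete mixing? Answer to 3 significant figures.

Mass balance: C = (6750·14.00 + 1200·1790 + 1090·1300 + 438.0·841.0) / 9478 = 4028000/9478 = 425.0 µg/L.

425 µg/L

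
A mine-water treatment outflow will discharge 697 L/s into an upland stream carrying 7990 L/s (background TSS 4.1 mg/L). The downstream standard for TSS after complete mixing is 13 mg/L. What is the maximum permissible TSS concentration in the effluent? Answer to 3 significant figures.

At the limit, (Qr·Cr + Qe·Cₑ)/(Qr + Qe) = 13:
Cₑ = (8687·13 − 7990·4.100) / 697.0 = 115.0 mg/L.

115 mg/L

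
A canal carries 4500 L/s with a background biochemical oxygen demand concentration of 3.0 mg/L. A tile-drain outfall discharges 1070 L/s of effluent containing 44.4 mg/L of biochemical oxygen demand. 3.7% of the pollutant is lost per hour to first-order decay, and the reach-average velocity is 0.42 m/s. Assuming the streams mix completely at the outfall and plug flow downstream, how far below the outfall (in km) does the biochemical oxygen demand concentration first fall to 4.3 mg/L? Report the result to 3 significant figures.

37.5 km

Mass balance: C = (4500·3.000 + 1070·44.40) / 5570 = 61010/5570 = 10.95 mg/L.
3.7%/h lost → k = −ln(1 − 0.037) = 0.03770 h⁻¹.
Set 10.95·exp(−k·t) = 4.3 → t = ln(10.95/4.3)/k = 89280 s = 24.80 h.
Distance = v·t = 0.42·89280 = 37500 m = 37.50 km.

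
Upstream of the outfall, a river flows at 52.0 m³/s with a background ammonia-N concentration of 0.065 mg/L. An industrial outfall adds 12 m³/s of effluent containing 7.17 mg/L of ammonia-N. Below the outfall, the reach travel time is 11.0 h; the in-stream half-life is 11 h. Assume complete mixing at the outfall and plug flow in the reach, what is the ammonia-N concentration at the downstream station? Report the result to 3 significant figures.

0.699 mg/L

After mixing, C = (52.00·0.06500 + 12.00·7.170) / 64.00 = 89.42/64.00 = 1.397 mg/L.
Half-life 11 h → k = ln 2 / 11 = 0.06301 h⁻¹ = 1.512 d⁻¹.
Applying C = C₀e^(−kt): 1.397 × 0.5000 = 0.6986 mg/L.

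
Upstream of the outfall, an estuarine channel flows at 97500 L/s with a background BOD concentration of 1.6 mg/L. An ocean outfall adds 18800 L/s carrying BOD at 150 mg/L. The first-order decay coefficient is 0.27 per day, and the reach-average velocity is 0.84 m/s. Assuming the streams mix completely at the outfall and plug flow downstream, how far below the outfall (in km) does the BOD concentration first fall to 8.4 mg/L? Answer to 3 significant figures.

299 km

After mixing, C = (97500·1.600 + 18800·150.0) / 116300 = 2976000/116300 = 25.59 mg/L.
Set 25.59·exp(−k·t) = 8.4 → t = ln(25.59/8.4)/k = 356500 s = 99.02 h.
Distance = v·t = 0.84·356500 = 299400 m = 299.4 km.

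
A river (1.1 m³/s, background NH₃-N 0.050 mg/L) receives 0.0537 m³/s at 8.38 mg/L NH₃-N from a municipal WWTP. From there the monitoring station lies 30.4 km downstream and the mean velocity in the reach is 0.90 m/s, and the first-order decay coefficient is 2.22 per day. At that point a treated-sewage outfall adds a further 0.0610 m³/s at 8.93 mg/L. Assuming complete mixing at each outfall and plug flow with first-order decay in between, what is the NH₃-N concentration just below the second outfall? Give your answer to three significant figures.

After mixing, C = (1.100·0.05000 + 0.05370·8.380) / 1.154 = 0.5050/1.154 = 0.4377 mg/L; combined flow 1.154 m³/s.
Travel time t = 30.4·1000 / 0.90 = 33780 s = 9.383 h.
First-order decay: C = 0.4377·exp(−k·t) = 0.4377·0.4198 = 0.1838 mg/L.
Second outfall: C = (1.154·0.1838 + 0.06100·8.930)/1.215 = 0.6230 mg/L.

0.623 mg/L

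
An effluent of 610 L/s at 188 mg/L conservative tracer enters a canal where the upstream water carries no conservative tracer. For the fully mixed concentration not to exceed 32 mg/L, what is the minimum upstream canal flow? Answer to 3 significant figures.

Set C_mix = 32: (Q·0 + 610.0·188.0) / (Q + 610.0) = 32
→ Q = 610.0·(188.0 − 32)/(32 − 0) = 2974 L/s.

2970 L/s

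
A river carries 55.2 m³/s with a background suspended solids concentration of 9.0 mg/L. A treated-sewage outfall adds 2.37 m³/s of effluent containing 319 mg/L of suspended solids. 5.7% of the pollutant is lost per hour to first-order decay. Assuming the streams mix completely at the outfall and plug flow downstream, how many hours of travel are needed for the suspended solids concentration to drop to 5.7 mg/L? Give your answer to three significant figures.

22.8 h

Mass balance: C = (55.20·9.000 + 2.370·319.0) / 57.57 = 1253/57.57 = 21.76 mg/L.
5.7%/h lost → k = −ln(1 − 0.057) = 0.05869 h⁻¹.
21.76·exp(−k·t) = 5.7 → t = ln(21.76/5.7)/k = 82180 s = 22.83 h.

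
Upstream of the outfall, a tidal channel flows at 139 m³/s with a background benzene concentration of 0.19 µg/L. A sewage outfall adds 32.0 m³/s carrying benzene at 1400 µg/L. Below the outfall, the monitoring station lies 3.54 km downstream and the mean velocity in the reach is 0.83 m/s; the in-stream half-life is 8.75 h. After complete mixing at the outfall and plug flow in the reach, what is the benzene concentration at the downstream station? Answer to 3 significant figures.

Conservation of mass: C = (139.0·0.1900 + 32.00·1400) / 171.0 = 44830/171.0 = 262.1 µg/L.
Travel time t = 3.54·1000 / 0.83 = 4265 s = 1.185 h.
Half-life 8.75 h → k = ln 2 / 8.75 = 0.07922 h⁻¹ = 1.901 d⁻¹.
Decay over the reach: 262.1·exp(−kt) = 262.1·0.9104 = 238.7 µg/L.

239 µg/L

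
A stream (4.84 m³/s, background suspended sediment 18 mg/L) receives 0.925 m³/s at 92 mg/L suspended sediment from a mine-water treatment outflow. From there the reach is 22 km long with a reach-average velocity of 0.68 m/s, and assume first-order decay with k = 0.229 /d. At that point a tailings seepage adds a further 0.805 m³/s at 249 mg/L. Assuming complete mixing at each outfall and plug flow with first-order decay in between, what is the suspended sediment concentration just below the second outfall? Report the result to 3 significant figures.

54.6 mg/L

Flow-weighted average: C = (4.840·18.00 + 0.9250·92.00) / 5.765 = 172.2/5.765 = 29.87 mg/L; combined flow 5.765 m³/s.
Travel time t = 22·1000 / 0.68 = 32350 s = 8.987 h.
After decay, C = 29.87 × e^(−kt) = 29.87 × 0.9178 = 27.42 mg/L.
At the second outfall, C = (5.765·27.42 + 0.8050·249.0) / (5.765 + 0.8050) = 54.57 mg/L.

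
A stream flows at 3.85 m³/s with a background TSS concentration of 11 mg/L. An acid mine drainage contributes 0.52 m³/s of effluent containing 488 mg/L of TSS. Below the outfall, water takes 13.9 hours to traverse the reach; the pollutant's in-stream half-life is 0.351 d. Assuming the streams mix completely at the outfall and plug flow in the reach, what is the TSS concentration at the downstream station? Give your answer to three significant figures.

21.6 mg/L

After mixing, C = (3.850·11.00 + 0.5200·488.0) / 4.370 = 296.1/4.370 = 67.76 mg/L.
Half-life 0.351 d → k = ln 2 / 0.351 = 1.975 d⁻¹.
First-order decay: C = 67.76·exp(−k·t) = 67.76·0.3186 = 21.59 mg/L.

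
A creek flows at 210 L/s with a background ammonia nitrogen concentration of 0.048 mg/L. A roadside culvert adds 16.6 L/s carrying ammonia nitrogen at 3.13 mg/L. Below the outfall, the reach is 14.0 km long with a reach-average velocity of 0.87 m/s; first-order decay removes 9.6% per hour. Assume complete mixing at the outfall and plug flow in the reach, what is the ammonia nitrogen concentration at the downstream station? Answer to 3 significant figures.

After mixing, C = (210.0·0.04800 + 16.60·3.130) / 226.6 = 62.04/226.6 = 0.2738 mg/L.
Travel time t = 14.0·1000 / 0.87 = 16090 s = 4.470 h.
9.6%/h lost → k = −ln(1 − 0.096) = 0.1009 h⁻¹.
Decay over the reach: 0.2738·exp(−kt) = 0.2738·0.6369 = 0.1744 mg/L.

0.174 mg/L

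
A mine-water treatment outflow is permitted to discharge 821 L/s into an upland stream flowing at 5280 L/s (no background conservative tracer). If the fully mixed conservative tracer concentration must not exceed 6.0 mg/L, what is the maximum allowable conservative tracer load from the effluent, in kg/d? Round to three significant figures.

3160 kg/d

Mass balance at the limit: 5280·0 + 821.0·Cₑ = 6101·6.0 → Cₑ = 44.59 mg/L.
821.0 L/s = 0.8210 m³/s. Load = 0.8210 m³/s × 44.59 g/m³ × 86 400 s/d = 3163 kg/d.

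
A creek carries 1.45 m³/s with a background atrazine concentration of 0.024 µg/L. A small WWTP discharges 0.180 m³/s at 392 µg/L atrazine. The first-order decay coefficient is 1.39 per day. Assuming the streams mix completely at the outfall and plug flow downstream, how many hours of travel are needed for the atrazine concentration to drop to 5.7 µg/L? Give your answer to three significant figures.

35.0 h

Conservation of mass: C = (1.450·0.02400 + 0.1800·392.0) / 1.630 = 70.59/1.630 = 43.31 µg/L.
43.31·exp(−k·t) = 5.7 → t = ln(43.31/5.7)/k = 126100 s = 35.01 h.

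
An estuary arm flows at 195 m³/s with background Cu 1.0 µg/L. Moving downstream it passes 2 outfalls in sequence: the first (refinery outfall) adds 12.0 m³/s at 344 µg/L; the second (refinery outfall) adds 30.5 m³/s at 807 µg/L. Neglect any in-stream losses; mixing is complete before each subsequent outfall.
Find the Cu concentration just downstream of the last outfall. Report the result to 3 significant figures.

After outfall 1: Q = 195.0 + 12.00 = 207.0 m³/s; C = (195.0·1.000 + 12.00·344.0)/207.0 = 20.88 µg/L.
After outfall 2: Q = 207.0 + 30.50 = 237.5 m³/s; C = (207.0·20.88 + 30.50·807.0)/237.5 = 121.8 µg/L.

122 µg/L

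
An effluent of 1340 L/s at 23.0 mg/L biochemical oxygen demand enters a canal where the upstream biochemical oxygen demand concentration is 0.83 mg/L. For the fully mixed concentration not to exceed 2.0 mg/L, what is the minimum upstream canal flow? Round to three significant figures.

Set C_mix = 2.0: (Q·0.8300 + 1340·23.00) / (Q + 1340) = 2.0
→ Q = 1340·(23.00 − 2.0)/(2.0 − 0.8300) = 24050 L/s.

24100 L/s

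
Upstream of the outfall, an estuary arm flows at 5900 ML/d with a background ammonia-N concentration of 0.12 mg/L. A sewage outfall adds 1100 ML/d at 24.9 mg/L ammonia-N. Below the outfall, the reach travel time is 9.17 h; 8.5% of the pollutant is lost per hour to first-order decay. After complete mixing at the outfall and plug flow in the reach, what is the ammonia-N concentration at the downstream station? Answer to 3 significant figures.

1.78 mg/L

Mixed concentration C = ΣQC/ΣQ = (5900·0.1200 + 1100·24.90) / 7000 = 28100/7000 = 4.014 mg/L.
8.5%/h lost → k = −ln(1 − 0.085) = 0.08883 h⁻¹.
After decay, C = 4.014 × e^(−kt) = 4.014 × 0.4428 = 1.777 mg/L.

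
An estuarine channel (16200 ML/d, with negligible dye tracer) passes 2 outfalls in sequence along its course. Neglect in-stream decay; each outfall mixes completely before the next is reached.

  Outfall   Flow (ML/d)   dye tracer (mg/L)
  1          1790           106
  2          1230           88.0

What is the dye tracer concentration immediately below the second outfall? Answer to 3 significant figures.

15.5 mg/L

Below outfall 1: Q → 17990 ML/d, C = (16200·0 + 1790·106.0)/17990 = 10.55 mg/L.
Below outfall 2: Q → 19220 ML/d, C = (17990·10.55 + 1230·88.00)/19220 = 15.50 mg/L.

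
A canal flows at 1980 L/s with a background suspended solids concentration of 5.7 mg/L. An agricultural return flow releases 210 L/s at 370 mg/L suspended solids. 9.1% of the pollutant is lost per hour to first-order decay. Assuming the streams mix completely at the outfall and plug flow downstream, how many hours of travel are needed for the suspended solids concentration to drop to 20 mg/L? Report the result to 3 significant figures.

7.43 h

Conservation of mass: C = (1980·5.700 + 210.0·370.0) / 2190 = 88990/2190 = 40.63 mg/L.
9.1%/h lost → k = −ln(1 − 0.091) = 0.09541 h⁻¹.
40.63·exp(−k·t) = 20 → t = ln(40.63/20)/k = 26750 s = 7.429 h.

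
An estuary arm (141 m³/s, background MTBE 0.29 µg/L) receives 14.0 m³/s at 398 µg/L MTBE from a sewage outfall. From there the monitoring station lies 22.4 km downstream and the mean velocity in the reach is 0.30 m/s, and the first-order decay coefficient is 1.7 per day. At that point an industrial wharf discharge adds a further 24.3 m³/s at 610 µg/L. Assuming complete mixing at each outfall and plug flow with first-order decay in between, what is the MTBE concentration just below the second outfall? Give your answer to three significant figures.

After mixing, C = (141.0·0.2900 + 14.00·398.0) / 155.0 = 5613/155.0 = 36.21 µg/L; combined flow 155.0 m³/s.
Travel time t = 22.4·1000 / 0.30 = 74670 s = 20.74 h.
First-order decay: C = 36.21·exp(−k·t) = 36.21·0.2301 = 8.333 µg/L.
Second outfall: C = (155.0·8.333 + 24.30·610.0)/179.3 = 89.88 µg/L.

89.9 µg/L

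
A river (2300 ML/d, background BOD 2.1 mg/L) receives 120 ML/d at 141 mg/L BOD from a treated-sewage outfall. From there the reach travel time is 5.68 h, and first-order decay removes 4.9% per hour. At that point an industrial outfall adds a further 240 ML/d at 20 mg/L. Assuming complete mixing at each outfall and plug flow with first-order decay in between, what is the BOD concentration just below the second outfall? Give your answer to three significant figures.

7.95 mg/L

Mass balance: C = (2300·2.100 + 120.0·141.0) / 2420 = 21750/2420 = 8.988 mg/L; combined flow 2420 ML/d.
4.9%/h lost → k = −ln(1 − 0.049) = 0.05024 h⁻¹.
Decay over the reach: 8.988·exp(−kt) = 8.988·0.7517 = 6.756 mg/L.
Second outfall: C = (2420·6.756 + 240.0·20.00)/2660 = 7.951 mg/L.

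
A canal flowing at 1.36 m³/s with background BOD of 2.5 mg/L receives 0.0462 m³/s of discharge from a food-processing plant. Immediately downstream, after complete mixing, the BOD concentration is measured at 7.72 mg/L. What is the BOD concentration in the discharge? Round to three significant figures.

Mass balance: 1.360·2.500 + 0.04620·Cₑ = 1.406·7.720
→ Cₑ = (1.406·7.720 − 1.360·2.500) / 0.04620 = 161.4 mg/L.

161 mg/L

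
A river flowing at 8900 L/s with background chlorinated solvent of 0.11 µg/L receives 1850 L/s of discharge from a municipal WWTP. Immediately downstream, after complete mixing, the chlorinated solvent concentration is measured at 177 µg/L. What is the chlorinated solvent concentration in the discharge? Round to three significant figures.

1030 µg/L

Mass balance: 8900·0.1100 + 1850·Cₑ = 10750·177.0
→ Cₑ = (10750·177.0 − 8900·0.1100) / 1850 = 1028 µg/L.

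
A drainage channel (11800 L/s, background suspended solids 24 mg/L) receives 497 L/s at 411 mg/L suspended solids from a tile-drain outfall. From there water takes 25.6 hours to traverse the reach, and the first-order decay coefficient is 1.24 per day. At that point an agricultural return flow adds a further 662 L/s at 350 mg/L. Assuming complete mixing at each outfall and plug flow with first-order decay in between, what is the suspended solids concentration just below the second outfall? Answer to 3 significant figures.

After mixing, C = (11800·24.00 + 497.0·411.0) / 12300 = 487500/12300 = 39.64 mg/L; combined flow 12300 L/s.
Applying C = C₀e^(−kt): 39.64 × 0.2664 = 10.56 mg/L.
At the second outfall, C = (12300·10.56 + 662.0·350.0) / (12300 + 662.0) = 27.90 mg/L.

27.9 mg/L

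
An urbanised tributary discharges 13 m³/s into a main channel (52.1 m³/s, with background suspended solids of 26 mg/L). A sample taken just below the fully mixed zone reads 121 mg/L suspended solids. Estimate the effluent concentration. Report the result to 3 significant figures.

502 mg/L

Mass balance: 52.10·26.00 + 13.00·Cₑ = 65.10·121.0
→ Cₑ = (65.10·121.0 − 52.10·26.00) / 13.00 = 501.7 mg/L.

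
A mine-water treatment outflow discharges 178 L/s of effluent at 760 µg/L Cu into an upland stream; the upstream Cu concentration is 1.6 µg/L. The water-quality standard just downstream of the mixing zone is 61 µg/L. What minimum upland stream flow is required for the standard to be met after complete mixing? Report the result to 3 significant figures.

2090 L/s

Set C_mix = 61: (Q·1.600 + 178.0·760.0) / (Q + 178.0) = 61
→ Q = 178.0·(760.0 − 61)/(61 − 1.600) = 2095 L/s.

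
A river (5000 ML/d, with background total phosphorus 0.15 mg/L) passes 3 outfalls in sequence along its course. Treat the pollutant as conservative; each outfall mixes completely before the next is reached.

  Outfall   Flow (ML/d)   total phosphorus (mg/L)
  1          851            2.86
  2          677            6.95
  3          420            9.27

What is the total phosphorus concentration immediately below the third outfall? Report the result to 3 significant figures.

Below outfall 1: Q → 5851 ML/d, C = (5000·0.1500 + 851.0·2.860)/5851 = 0.5442 mg/L.
Below outfall 2: Q → 6528 ML/d, C = (5851·0.5442 + 677.0·6.950)/6528 = 1.208 mg/L.
Below outfall 3: Q → 6948 ML/d, C = (6528·1.208 + 420.0·9.270)/6948 = 1.696 mg/L.

1.70 mg/L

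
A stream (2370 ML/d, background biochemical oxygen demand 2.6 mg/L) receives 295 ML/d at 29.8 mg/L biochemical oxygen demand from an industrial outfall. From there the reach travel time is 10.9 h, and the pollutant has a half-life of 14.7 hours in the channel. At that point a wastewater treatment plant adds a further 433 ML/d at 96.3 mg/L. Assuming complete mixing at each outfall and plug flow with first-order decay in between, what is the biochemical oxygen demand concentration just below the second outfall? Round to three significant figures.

Conservation of mass: C = (2370·2.600 + 295.0·29.80) / 2665 = 14950/2665 = 5.611 mg/L; combined flow 2665 ML/d.
Half-life 14.7 h → k = ln 2 / 14.7 = 0.04715 h⁻¹ = 1.132 d⁻¹.
Decay over the reach: 5.611·exp(−kt) = 5.611·0.5981 = 3.356 mg/L.
Second outfall: C = (2665·3.356 + 433.0·96.30)/3098 = 16.35 mg/L.

16.3 mg/L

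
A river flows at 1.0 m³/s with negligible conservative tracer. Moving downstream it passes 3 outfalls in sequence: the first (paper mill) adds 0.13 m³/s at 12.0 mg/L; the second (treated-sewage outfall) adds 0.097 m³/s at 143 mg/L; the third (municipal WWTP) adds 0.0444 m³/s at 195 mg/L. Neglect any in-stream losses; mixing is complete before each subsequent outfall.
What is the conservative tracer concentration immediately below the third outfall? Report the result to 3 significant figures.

Below outfall 1: Q → 1.130 m³/s, C = (1.000·0 + 0.1300·12.00)/1.130 = 1.381 mg/L.
Below outfall 2: Q → 1.227 m³/s, C = (1.130·1.381 + 0.09700·143.0)/1.227 = 12.58 mg/L.
Below outfall 3: Q → 1.271 m³/s, C = (1.227·12.58 + 0.04440·195.0)/1.271 = 18.95 mg/L.

18.9 mg/L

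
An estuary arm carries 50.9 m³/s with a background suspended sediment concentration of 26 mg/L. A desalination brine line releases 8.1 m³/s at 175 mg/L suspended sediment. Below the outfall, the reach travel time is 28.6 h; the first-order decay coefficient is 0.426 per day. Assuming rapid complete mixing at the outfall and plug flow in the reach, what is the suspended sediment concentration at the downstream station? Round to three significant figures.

Mass balance: C = (50.90·26.00 + 8.100·175.0) / 59.00 = 2741/59.00 = 46.46 mg/L.
Applying C = C₀e^(−kt): 46.46 × 0.6019 = 27.96 mg/L.

28.0 mg/L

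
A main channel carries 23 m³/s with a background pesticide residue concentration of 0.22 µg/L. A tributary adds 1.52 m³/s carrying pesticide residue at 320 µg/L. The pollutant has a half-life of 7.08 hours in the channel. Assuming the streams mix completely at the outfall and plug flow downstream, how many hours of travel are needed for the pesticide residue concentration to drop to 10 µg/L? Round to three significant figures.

7.10 h

Mixed concentration C = ΣQC/ΣQ = (23.00·0.2200 + 1.520·320.0) / 24.52 = 491.5/24.52 = 20.04 µg/L.
Half-life 7.08 h → k = ln 2 / 7.08 = 0.09790 h⁻¹ = 2.350 d⁻¹.
20.04·exp(−k·t) = 10 → t = ln(20.04/10)/k = 25570 s = 7.102 h.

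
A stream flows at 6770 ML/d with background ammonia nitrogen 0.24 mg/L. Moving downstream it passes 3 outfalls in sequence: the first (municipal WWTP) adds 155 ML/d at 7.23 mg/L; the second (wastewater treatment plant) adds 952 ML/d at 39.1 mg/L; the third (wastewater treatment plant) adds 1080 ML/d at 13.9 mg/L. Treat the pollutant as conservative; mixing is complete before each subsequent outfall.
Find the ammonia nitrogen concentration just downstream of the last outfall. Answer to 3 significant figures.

6.14 mg/L

Below outfall 1: Q → 6925 ML/d, C = (6770·0.2400 + 155.0·7.230)/6925 = 0.3965 mg/L.
Below outfall 2: Q → 7877 ML/d, C = (6925·0.3965 + 952.0·39.10)/7877 = 5.074 mg/L.
Below outfall 3: Q → 8957 ML/d, C = (7877·5.074 + 1080·13.90)/8957 = 6.138 mg/L.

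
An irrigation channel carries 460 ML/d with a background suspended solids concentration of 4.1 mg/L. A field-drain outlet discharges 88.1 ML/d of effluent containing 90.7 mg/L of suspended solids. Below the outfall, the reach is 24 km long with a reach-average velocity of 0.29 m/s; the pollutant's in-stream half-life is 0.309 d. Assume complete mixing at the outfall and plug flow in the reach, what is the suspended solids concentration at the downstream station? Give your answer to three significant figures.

2.10 mg/L

After mixing, C = (460.0·4.100 + 88.10·90.70) / 548.1 = 9877/548.1 = 18.02 mg/L.
Travel time t = 24·1000 / 0.29 = 82760 s = 22.99 h.
Half-life 0.309 d → k = ln 2 / 0.309 = 2.243 d⁻¹.
First-order decay: C = 18.02·exp(−k·t) = 18.02·0.1166 = 2.102 mg/L.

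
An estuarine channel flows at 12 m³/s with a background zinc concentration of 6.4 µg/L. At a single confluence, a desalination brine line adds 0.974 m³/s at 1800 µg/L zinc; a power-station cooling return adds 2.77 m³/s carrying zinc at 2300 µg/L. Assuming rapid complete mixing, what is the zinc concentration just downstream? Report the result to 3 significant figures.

Mixed concentration C = ΣQC/ΣQ = (12.00·6.400 + 0.9740·1800 + 2.770·2300) / 15.74 = 8201/15.74 = 520.9 µg/L.

521 µg/L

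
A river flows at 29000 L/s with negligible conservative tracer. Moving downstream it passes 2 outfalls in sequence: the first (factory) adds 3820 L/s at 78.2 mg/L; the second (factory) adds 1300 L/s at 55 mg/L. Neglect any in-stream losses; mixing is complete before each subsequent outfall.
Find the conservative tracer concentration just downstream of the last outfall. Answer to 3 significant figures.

After outfall 1: Q = 29000 + 3820 = 32820 L/s; C = (29000·0 + 3820·78.20)/32820 = 9.102 mg/L.
After outfall 2: Q = 32820 + 1300 = 34120 L/s; C = (32820·9.102 + 1300·55.00)/34120 = 10.85 mg/L.

10.9 mg/L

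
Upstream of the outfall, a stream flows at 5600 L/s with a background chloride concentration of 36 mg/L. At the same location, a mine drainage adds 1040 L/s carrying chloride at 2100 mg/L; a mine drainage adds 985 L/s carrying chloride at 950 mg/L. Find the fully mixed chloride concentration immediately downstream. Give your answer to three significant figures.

After mixing, C = (5600·36.00 + 1040·2100 + 985.0·950.0) / 7625 = 3321000/7625 = 435.6 mg/L.

436 mg/L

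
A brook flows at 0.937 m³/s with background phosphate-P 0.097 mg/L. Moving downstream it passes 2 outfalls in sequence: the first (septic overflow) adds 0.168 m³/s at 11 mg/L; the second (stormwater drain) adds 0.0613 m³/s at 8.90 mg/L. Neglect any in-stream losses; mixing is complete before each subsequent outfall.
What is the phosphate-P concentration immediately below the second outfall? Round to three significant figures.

Outfall 1: combined Q = 1.105 m³/s; C = (0.9370·0.09700 + 0.1680·11.00)/1.105 = 1.755 mg/L.
Outfall 2: combined Q = 1.166 m³/s; C = (1.105·1.755 + 0.06130·8.900)/1.166 = 2.130 mg/L.

2.13 mg/L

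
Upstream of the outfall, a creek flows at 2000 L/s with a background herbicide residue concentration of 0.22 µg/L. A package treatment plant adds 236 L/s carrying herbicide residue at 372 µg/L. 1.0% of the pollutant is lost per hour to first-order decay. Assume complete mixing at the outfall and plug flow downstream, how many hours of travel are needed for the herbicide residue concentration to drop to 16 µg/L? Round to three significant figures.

Mass balance: C = (2000·0.2200 + 236.0·372.0) / 2236 = 88230/2236 = 39.46 µg/L.
1.0%/h lost → k = −ln(1 − 0.01) = 0.01005 h⁻¹.
39.46·exp(−k·t) = 16 → t = ln(39.46/16)/k = 323300 s = 89.82 h.

89.8 h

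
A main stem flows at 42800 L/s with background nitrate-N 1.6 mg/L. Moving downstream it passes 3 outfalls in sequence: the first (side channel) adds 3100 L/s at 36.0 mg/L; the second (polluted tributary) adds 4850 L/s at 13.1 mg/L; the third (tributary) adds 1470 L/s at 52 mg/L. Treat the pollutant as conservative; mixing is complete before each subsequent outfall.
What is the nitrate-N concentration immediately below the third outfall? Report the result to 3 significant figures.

After outfall 1: Q = 42800 + 3100 = 45900 L/s; C = (42800·1.600 + 3100·36.00)/45900 = 3.923 mg/L.
After outfall 2: Q = 45900 + 4850 = 50750 L/s; C = (45900·3.923 + 4850·13.10)/50750 = 4.800 mg/L.
After outfall 3: Q = 50750 + 1470 = 52220 L/s; C = (50750·4.800 + 1470·52.00)/52220 = 6.129 mg/L.

6.13 mg/L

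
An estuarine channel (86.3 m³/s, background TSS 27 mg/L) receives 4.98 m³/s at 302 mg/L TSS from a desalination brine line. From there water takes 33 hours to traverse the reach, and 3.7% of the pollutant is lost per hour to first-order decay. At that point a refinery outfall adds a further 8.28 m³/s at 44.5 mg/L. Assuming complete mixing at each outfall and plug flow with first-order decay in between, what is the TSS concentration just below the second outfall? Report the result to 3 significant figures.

Flow-weighted average: C = (86.30·27.00 + 4.980·302.0) / 91.28 = 3834/91.28 = 42.00 mg/L; combined flow 91.28 m³/s.
3.7%/h lost → k = −ln(1 − 0.037) = 0.03770 h⁻¹.
Decay over the reach: 42.00·exp(−kt) = 42.00·0.2882 = 12.10 mg/L.
Second outfall: C = (91.28·12.10 + 8.280·44.50)/99.56 = 14.80 mg/L.

14.8 mg/L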